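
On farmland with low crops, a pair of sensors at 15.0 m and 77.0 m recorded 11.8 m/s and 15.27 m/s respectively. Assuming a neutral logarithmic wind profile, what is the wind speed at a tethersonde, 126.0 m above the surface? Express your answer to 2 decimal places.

Log law: V ∝ ln(z/z₀). From the pair, with r = V₁/V₂ = 0.77276,
ln z₀ = (ln z₁ − r·ln z₂)/(1 − r) = (2.7081 − 0.77276×4.3438)/0.22724 = -2.8545 → z₀ = 0.05759 m
V₃ = V₁ · ln(z₃/z₀)/ln(z₁/z₀) = 11.8 × 7.6907/5.5625 = 16.3147 m/s

16.31 m/s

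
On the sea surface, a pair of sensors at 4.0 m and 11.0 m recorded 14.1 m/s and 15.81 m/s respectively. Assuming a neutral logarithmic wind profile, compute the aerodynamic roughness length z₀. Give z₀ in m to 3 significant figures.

Log law: V(z) ∝ ln(z/z₀). With r = V₁/V₂ = 14.1/15.81 = 0.89184,
r · ln(z₂/z₀) = ln(z₁/z₀) ⇒ ln z₀ = (ln z₁ − r·ln z₂)/(1 − r)
ln z₀ = (1.38629 − 0.89184×2.39790) / 0.10816 = -6.9550
z₀ = exp(-6.9550) = 0.0009539 m

z₀ ≈ 0.000954 m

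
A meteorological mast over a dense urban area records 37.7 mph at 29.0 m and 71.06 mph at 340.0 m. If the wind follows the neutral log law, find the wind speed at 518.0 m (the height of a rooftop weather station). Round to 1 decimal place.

76.8 mph

Log law: V ∝ ln(z/z₀). From the pair, with r = V₁/V₂ = 0.53054,
ln z₀ = (ln z₁ − r·ln z₂)/(1 − r) = (3.3673 − 0.53054×5.8289)/0.46946 = 0.5854 → z₀ = 1.796 m
V₃ = V₁ · ln(z₃/z₀)/ln(z₁/z₀) = 37.7 × 5.6646/2.7819 = 76.7657 mph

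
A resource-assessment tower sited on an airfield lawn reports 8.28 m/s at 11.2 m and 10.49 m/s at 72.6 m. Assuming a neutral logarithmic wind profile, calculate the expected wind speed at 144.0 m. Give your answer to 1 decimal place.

11.3 m/s

Log law: V ∝ ln(z/z₀). From the pair, with r = V₁/V₂ = 0.78932,
ln z₀ = (ln z₁ − r·ln z₂)/(1 − r) = (2.4159 − 0.78932×4.2850)/0.21068 = -4.5867 → z₀ = 0.01019 m
V₃ = V₁ · ln(z₃/z₀)/ln(z₁/z₀) = 8.28 × 9.5565/7.0026 = 11.2998 m/s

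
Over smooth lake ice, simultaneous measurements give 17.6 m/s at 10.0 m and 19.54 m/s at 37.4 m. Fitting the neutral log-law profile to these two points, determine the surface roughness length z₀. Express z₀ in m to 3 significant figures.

z₀ ≈ 0.0000635 m

Log law: V(z) ∝ ln(z/z₀). With r = V₁/V₂ = 17.6/19.54 = 0.90072,
r · ln(z₂/z₀) = ln(z₁/z₀) ⇒ ln z₀ = (ln z₁ − r·ln z₂)/(1 − r)
ln z₀ = (2.30259 − 0.90072×3.62167) / 0.09928 = -9.6644
z₀ = exp(-9.6644) = 0.00006351 m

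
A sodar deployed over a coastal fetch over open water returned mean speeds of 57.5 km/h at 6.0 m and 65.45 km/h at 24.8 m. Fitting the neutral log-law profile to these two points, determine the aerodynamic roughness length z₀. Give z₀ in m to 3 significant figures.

Log law: V(z) ∝ ln(z/z₀). With r = V₁/V₂ = 57.5/65.45 = 0.87853,
r · ln(z₂/z₀) = ln(z₁/z₀) ⇒ ln z₀ = (ln z₁ − r·ln z₂)/(1 − r)
ln z₀ = (1.79176 − 0.87853×3.21084) / 0.12147 = -8.4721
z₀ = exp(-8.4721) = 0.0002092 m

z₀ ≈ 0.000209 m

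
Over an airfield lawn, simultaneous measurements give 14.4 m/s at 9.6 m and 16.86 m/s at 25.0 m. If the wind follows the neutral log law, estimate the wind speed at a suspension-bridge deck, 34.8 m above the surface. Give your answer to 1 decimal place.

Log law: V ∝ ln(z/z₀). From the pair, with r = V₁/V₂ = 0.85409,
ln z₀ = (ln z₁ − r·ln z₂)/(1 − r) = (2.2618 − 0.85409×3.2189)/0.14591 = -3.3408 → z₀ = 0.03541 m
V₃ = V₁ · ln(z₃/z₀)/ln(z₁/z₀) = 14.4 × 6.8905/5.6026 = 17.7101 m/s

17.7 m/s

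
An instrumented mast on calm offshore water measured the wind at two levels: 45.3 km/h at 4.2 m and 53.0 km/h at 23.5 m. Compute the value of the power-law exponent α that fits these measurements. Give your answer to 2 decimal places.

Power law: V₂/V₁ = (z₂/z₁)^α ⇒ α = ln(V₂/V₁) / ln(z₂/z₁)
α = ln(53.0/45.3) / ln(23.5/4.2) = ln(1.1700) / ln(5.5952)
  = 0.15698 / 1.72192 = 0.09117

α ≈ 0.09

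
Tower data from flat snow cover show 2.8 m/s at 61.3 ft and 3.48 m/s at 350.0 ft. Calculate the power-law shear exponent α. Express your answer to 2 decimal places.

Power law: V₂/V₁ = (z₂/z₁)^α ⇒ α = ln(V₂/V₁) / ln(z₂/z₁)
α = ln(3.48/2.8) / ln(350.0/61.3) = ln(1.2429) / ln(5.7096)
  = 0.21741 / 1.74215 = 0.12480

α ≈ 0.12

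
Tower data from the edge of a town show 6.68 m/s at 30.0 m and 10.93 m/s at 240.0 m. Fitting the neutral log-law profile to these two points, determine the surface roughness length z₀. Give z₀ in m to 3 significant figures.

Log law: V(z) ∝ ln(z/z₀). With r = V₁/V₂ = 6.68/10.93 = 0.61116,
r · ln(z₂/z₀) = ln(z₁/z₀) ⇒ ln z₀ = (ln z₁ − r·ln z₂)/(1 − r)
ln z₀ = (3.40120 − 0.61116×5.48064) / 0.38884 = 0.1328
z₀ = exp(0.1328) = 1.142 m

z₀ ≈ 1.14 m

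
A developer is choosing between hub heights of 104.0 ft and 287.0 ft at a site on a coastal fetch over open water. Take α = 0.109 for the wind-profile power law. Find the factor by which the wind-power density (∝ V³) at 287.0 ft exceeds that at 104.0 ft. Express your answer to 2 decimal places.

Speed ratio: V_B/V_A = (z_B/z_A)^α = (287.0/104.0)^0.109 = (2.7596)^0.109 = 1.11700
Power-density ratio: P_B/P_A = (V_B/V_A)³ = (1.11700)³ = 1.39366

1.39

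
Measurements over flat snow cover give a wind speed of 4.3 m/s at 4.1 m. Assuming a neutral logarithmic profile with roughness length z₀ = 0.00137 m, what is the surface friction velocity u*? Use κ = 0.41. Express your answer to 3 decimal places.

Log law: V(z) = (u*/κ) · ln(z/z₀) ⇒ u* = κ · V / ln(z/z₀)
u* = 0.41 × 4.3 / ln(4.1/0.00137) = 0.41 × 4.3 / 8.0039
   = 1.7630 / 8.0039 = 0.2203 m/s

u* ≈ 0.220 m/s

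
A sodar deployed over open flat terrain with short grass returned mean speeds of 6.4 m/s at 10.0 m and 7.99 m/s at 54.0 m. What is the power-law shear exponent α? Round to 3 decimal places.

Power law: V₂/V₁ = (z₂/z₁)^α ⇒ α = ln(V₂/V₁) / ln(z₂/z₁)
α = ln(7.99/6.4) / ln(54.0/10.0) = ln(1.2484) / ln(5.4000)
  = 0.22189 / 1.68640 = 0.13158

α ≈ 0.132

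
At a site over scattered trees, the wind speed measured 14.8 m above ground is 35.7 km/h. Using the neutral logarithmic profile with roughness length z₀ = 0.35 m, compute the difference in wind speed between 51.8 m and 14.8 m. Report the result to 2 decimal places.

11.94 km/h

Log law: V₂ = V₁ · ln(z₂/z₀)/ln(z₁/z₀) = 35.7 × 4.9972/3.7444 = 47.6440 km/h
ΔV = 47.6440 − 35.7 = 11.9440 km/h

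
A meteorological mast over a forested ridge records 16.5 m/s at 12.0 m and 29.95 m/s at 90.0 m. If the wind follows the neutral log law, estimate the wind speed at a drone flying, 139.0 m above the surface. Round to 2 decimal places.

Log law: V ∝ ln(z/z₀). From the pair, with r = V₁/V₂ = 0.55092,
ln z₀ = (ln z₁ − r·ln z₂)/(1 − r) = (2.4849 − 0.55092×4.4998)/0.44908 = 0.0131 → z₀ = 1.013 m
V₃ = V₁ · ln(z₃/z₀)/ln(z₁/z₀) = 16.5 × 4.9214/2.4718 = 32.8515 m/s

32.85 m/s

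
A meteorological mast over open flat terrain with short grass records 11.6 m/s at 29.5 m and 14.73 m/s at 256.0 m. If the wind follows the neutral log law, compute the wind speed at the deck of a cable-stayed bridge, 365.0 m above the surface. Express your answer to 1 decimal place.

Log law: V ∝ ln(z/z₀). From the pair, with r = V₁/V₂ = 0.78751,
ln z₀ = (ln z₁ − r·ln z₂)/(1 − r) = (3.3844 − 0.78751×5.5452)/0.21249 = -4.6236 → z₀ = 0.009817 m
V₃ = V₁ · ln(z₃/z₀)/ln(z₁/z₀) = 11.6 × 10.5235/8.0080 = 15.2438 m/s

15.2 m/s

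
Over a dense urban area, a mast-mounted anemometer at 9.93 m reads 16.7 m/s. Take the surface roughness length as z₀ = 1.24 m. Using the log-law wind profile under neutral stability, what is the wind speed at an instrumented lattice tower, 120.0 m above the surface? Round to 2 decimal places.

36.70 m/s

Log law: V(z) ∝ ln(z/z₀), so V₂/V₁ = ln(z₂/z₀) / ln(z₁/z₀).
ln(120.0/1.24) = 4.5724, ln(9.93/1.24) = 2.0804
V₂ = 16.7 × 4.5724/2.0804 = 16.7 × 2.1978 = 36.7030 m/s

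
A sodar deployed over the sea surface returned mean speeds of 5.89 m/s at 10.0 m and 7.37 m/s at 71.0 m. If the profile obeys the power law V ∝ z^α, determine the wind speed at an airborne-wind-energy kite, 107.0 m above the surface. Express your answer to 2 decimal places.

7.72 m/s

First find α: α = ln(V₂/V₁)/ln(z₂/z₁) = ln(7.37/5.89)/ln(71.0/10.0) = 0.22416/1.96009 = 0.1144
Extrapolate from 71.0 m to 107.0 m: V₃ = 7.37 × (107.0/71.0)^0.1144 = 7.37 × 1.0480 = 7.7239 m/s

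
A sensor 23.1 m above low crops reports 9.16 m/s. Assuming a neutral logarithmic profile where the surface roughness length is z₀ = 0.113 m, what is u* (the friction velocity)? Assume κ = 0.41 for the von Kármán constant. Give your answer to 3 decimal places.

Log law: V(z) = (u*/κ) · ln(z/z₀) ⇒ u* = κ · V / ln(z/z₀)
u* = 0.41 × 9.16 / ln(23.1/0.113) = 0.41 × 9.16 / 5.3202
   = 3.7556 / 5.3202 = 0.7059 m/s

u* ≈ 0.706 m/s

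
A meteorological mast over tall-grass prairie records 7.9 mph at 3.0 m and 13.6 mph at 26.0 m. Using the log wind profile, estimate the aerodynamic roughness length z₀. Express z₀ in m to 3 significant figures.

Log law: V(z) ∝ ln(z/z₀). With r = V₁/V₂ = 7.9/13.6 = 0.58088,
r · ln(z₂/z₀) = ln(z₁/z₀) ⇒ ln z₀ = (ln z₁ − r·ln z₂)/(1 − r)
ln z₀ = (1.09861 − 0.58088×3.25810) / 0.41912 = -1.8944
z₀ = exp(-1.8944) = 0.1504 m

z₀ ≈ 0.150 m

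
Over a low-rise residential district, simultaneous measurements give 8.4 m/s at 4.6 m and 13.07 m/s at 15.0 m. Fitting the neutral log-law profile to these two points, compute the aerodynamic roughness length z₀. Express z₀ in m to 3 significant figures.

Log law: V(z) ∝ ln(z/z₀). With r = V₁/V₂ = 8.4/13.07 = 0.64269,
r · ln(z₂/z₀) = ln(z₁/z₀) ⇒ ln z₀ = (ln z₁ − r·ln z₂)/(1 − r)
ln z₀ = (1.52606 − 0.64269×2.70805) / 0.35731 = -0.6000
z₀ = exp(-0.6000) = 0.5488 m

z₀ ≈ 0.549 m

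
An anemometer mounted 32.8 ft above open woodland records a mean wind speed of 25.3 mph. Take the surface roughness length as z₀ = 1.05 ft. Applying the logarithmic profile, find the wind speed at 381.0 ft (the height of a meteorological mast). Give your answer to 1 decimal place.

43.3 mph

Log law: V(z) ∝ ln(z/z₀), so V₂/V₁ = ln(z₂/z₀) / ln(z₁/z₀).
ln(381.0/1.05) = 5.8940, ln(32.8/1.05) = 3.4416
V₂ = 25.3 × 5.8940/3.4416 = 25.3 × 1.7126 = 43.3277 mph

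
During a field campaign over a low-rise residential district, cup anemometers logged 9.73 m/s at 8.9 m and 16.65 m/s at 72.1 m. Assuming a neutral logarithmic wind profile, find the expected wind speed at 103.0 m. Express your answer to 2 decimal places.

Log law: V ∝ ln(z/z₀). From the pair, with r = V₁/V₂ = 0.58438,
ln z₀ = (ln z₁ − r·ln z₂)/(1 − r) = (2.1861 − 0.58438×4.2781)/0.41562 = -0.7554 → z₀ = 0.4698 m
V₃ = V₁ · ln(z₃/z₀)/ln(z₁/z₀) = 9.73 × 5.3902/2.9415 = 17.8298 m/s

17.83 m/s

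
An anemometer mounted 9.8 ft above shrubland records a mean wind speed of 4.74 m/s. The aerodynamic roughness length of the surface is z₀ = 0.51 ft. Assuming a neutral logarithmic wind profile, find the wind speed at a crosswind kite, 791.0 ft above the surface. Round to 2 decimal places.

11.78 m/s

Log law: V(z) ∝ ln(z/z₀), so V₂/V₁ = ln(z₂/z₀) / ln(z₁/z₀).
ln(791.0/0.51) = 7.3466, ln(9.8/0.51) = 2.9557
V₂ = 4.74 × 7.3466/2.9557 = 4.74 × 2.4856 = 11.7816 m/s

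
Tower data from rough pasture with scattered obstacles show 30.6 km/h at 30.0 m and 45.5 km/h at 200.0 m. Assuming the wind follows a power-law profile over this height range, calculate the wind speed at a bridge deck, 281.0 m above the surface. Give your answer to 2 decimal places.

48.85 km/h

First find α: α = ln(V₂/V₁)/ln(z₂/z₁) = ln(45.5/30.6)/ln(200.0/30.0) = 0.39671/1.89712 = 0.2091
Extrapolate from 200.0 m to 281.0 m: V₃ = 45.5 × (281.0/200.0)^0.2091 = 45.5 × 1.0737 = 48.8531 km/h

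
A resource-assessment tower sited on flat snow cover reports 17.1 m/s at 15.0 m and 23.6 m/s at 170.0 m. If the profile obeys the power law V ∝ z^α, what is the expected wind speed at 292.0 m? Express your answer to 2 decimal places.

25.36 m/s

First find α: α = ln(V₂/V₁)/ln(z₂/z₁) = ln(23.6/17.1)/ln(170.0/15.0) = 0.32217/2.42775 = 0.1327
Extrapolate from 170.0 m to 292.0 m: V₃ = 23.6 × (292.0/170.0)^0.1327 = 23.6 × 1.0744 = 25.3564 m/s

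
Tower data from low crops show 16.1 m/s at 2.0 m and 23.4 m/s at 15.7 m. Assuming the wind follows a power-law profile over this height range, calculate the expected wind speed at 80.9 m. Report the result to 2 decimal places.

First find α: α = ln(V₂/V₁)/ln(z₂/z₁) = ln(23.4/16.1)/ln(15.7/2.0) = 0.37392/2.06051 = 0.1815
Extrapolate from 15.7 m to 80.9 m: V₃ = 23.4 × (80.9/15.7)^0.1815 = 23.4 × 1.3465 = 31.5086 m/s

31.51 m/s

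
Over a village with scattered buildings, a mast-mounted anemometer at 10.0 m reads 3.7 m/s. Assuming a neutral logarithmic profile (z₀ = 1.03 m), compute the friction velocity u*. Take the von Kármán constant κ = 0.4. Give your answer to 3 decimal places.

Log law: V(z) = (u*/κ) · ln(z/z₀) ⇒ u* = κ · V / ln(z/z₀)
u* = 0.4 × 3.7 / ln(10.0/1.03) = 0.4 × 3.7 / 2.2730
   = 1.4800 / 2.2730 = 0.6511 m/s

u* ≈ 0.651 m/s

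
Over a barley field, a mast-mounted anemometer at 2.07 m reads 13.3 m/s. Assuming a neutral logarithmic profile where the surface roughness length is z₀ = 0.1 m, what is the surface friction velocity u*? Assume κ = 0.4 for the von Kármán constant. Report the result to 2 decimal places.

Log law: V(z) = (u*/κ) · ln(z/z₀) ⇒ u* = κ · V / ln(z/z₀)
u* = 0.4 × 13.3 / ln(2.07/0.1) = 0.4 × 13.3 / 3.0301
   = 5.3200 / 3.0301 = 1.7557 m/s

u* ≈ 1.76 m/s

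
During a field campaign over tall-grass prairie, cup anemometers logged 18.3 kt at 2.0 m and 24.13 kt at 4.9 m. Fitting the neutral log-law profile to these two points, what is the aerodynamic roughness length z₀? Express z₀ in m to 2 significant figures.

z₀ ≈ 0.12 m

Log law: V(z) ∝ ln(z/z₀). With r = V₁/V₂ = 18.3/24.13 = 0.75839,
r · ln(z₂/z₀) = ln(z₁/z₀) ⇒ ln z₀ = (ln z₁ − r·ln z₂)/(1 − r)
ln z₀ = (0.69315 − 0.75839×1.58924) / 0.24161 = -2.1196
z₀ = exp(-2.1196) = 0.1201 m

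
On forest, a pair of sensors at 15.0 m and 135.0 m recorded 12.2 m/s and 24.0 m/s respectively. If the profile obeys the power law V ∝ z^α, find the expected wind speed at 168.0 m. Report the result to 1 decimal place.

First find α: α = ln(V₂/V₁)/ln(z₂/z₁) = ln(24.0/12.2)/ln(135.0/15.0) = 0.67662/2.19722 = 0.3079
Extrapolate from 135.0 m to 168.0 m: V₃ = 24.0 × (168.0/135.0)^0.3079 = 24.0 × 1.0697 = 25.6719 m/s

25.7 m/s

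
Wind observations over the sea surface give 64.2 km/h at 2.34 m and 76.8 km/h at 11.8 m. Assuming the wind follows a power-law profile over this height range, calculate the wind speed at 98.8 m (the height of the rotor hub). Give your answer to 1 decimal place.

First find α: α = ln(V₂/V₁)/ln(z₂/z₁) = ln(76.8/64.2)/ln(11.8/2.34) = 0.17920/1.61795 = 0.1108
Extrapolate from 11.8 m to 98.8 m: V₃ = 76.8 × (98.8/11.8)^0.1108 = 76.8 × 1.2654 = 97.1801 km/h

97.2 km/h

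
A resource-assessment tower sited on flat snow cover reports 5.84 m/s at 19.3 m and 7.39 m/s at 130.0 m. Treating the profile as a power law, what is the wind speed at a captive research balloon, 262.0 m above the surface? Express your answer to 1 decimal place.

8.1 m/s

First find α: α = ln(V₂/V₁)/ln(z₂/z₁) = ln(7.39/5.84)/ln(130.0/19.3) = 0.23540/1.90743 = 0.1234
Extrapolate from 130.0 m to 262.0 m: V₃ = 7.39 × (262.0/130.0)^0.1234 = 7.39 × 1.0903 = 8.0576 m/s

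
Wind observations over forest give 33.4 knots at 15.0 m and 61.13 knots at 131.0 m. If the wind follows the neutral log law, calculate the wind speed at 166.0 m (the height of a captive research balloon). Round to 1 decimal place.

64.2 knots

Log law: V ∝ ln(z/z₀). From the pair, with r = V₁/V₂ = 0.54638,
ln z₀ = (ln z₁ − r·ln z₂)/(1 − r) = (2.7081 − 0.54638×4.8752)/0.45362 = 0.0978 → z₀ = 1.103 m
V₃ = V₁ · ln(z₃/z₀)/ln(z₁/z₀) = 33.4 × 5.0142/2.6103 = 64.1599 knots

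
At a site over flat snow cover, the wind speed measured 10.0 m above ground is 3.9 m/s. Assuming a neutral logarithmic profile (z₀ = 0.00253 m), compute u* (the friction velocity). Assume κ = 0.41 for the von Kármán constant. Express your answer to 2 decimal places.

Log law: V(z) = (u*/κ) · ln(z/z₀) ⇒ u* = κ · V / ln(z/z₀)
u* = 0.41 × 3.9 / ln(10.0/0.00253) = 0.41 × 3.9 / 8.2821
   = 1.5990 / 8.2821 = 0.1931 m/s

u* ≈ 0.19 m/s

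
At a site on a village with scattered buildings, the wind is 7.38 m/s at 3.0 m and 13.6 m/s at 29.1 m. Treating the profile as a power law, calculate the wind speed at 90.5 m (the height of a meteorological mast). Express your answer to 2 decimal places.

18.45 m/s

First find α: α = ln(V₂/V₁)/ln(z₂/z₁) = ln(13.6/7.38)/ln(29.1/3.0) = 0.61130/2.27213 = 0.2690
Extrapolate from 29.1 m to 90.5 m: V₃ = 13.6 × (90.5/29.1)^0.2690 = 13.6 × 1.3570 = 18.4549 m/s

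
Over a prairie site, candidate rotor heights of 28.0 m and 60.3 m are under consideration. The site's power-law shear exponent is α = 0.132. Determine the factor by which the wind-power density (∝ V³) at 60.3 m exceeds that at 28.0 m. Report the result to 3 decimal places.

Speed ratio: V_B/V_A = (z_B/z_A)^α = (60.3/28.0)^0.132 = (2.1536)^0.132 = 1.10657
Power-density ratio: P_B/P_A = (V_B/V_A)³ = (1.10657)³ = 1.35497

1.355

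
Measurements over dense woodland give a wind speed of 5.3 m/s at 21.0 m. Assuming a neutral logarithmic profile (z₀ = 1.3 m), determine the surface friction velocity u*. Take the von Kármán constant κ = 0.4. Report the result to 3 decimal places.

Log law: V(z) = (u*/κ) · ln(z/z₀) ⇒ u* = κ · V / ln(z/z₀)
u* = 0.4 × 5.3 / ln(21.0/1.3) = 0.4 × 5.3 / 2.7822
   = 2.1200 / 2.7822 = 0.7620 m/s

u* ≈ 0.762 m/s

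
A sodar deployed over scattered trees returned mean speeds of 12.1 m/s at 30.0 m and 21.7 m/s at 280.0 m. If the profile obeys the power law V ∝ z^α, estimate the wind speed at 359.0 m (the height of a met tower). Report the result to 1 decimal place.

23.2 m/s

First find α: α = ln(V₂/V₁)/ln(z₂/z₁) = ln(21.7/12.1)/ln(280.0/30.0) = 0.58411/2.23359 = 0.2615
Extrapolate from 280.0 m to 359.0 m: V₃ = 21.7 × (359.0/280.0)^0.2615 = 21.7 × 1.0672 = 23.1572 m/s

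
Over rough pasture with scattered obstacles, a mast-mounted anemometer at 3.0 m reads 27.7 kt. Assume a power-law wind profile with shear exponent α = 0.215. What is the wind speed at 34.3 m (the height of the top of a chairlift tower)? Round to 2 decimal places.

Power-law profile: V₂ = V₁ · (z₂/z₁)^α
V₂ = 27.7 × (34.3/3.0)^0.215 = 27.7 × (11.4333)^0.215
    = 27.7 × 1.6885 = 46.7721 kt

46.77 kt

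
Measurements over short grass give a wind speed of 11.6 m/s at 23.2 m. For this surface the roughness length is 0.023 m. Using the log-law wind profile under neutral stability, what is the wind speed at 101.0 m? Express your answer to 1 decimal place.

Log law: V(z) ∝ ln(z/z₀), so V₂/V₁ = ln(z₂/z₀) / ln(z₁/z₀).
ln(101.0/0.023) = 8.3874, ln(23.2/0.023) = 6.9164
V₂ = 11.6 × 8.3874/6.9164 = 11.6 × 1.2127 = 14.0671 m/s

14.1 m/s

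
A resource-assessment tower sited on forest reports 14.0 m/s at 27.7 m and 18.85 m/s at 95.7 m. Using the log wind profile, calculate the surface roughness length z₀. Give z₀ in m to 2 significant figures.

Log law: V(z) ∝ ln(z/z₀). With r = V₁/V₂ = 14.0/18.85 = 0.74271,
r · ln(z₂/z₀) = ln(z₁/z₀) ⇒ ln z₀ = (ln z₁ − r·ln z₂)/(1 − r)
ln z₀ = (3.32143 − 0.74271×4.56122) / 0.25729 = -0.2573
z₀ = exp(-0.2573) = 0.7731 m

z₀ ≈ 0.77 m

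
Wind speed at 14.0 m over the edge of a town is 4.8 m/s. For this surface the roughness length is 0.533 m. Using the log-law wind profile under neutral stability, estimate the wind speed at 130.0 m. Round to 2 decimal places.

Log law: V(z) ∝ ln(z/z₀), so V₂/V₁ = ln(z₂/z₀) / ln(z₁/z₀).
ln(130.0/0.533) = 5.4968, ln(14.0/0.533) = 3.2683
V₂ = 4.8 × 5.4968/3.2683 = 4.8 × 1.6818 = 8.0729 m/s

8.07 m/s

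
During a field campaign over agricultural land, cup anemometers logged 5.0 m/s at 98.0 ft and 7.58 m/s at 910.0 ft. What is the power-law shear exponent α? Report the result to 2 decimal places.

Power law: V₂/V₁ = (z₂/z₁)^α ⇒ α = ln(V₂/V₁) / ln(z₂/z₁)
α = ln(7.58/5.0) / ln(910.0/98.0) = ln(1.5160) / ln(9.2857)
  = 0.41608 / 2.22848 = 0.18671

α ≈ 0.19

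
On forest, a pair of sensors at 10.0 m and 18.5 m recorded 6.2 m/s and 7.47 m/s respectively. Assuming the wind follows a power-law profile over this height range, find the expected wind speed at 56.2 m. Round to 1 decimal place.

10.5 m/s

First find α: α = ln(V₂/V₁)/ln(z₂/z₁) = ln(7.47/6.2)/ln(18.5/10.0) = 0.18635/0.61519 = 0.3029
Extrapolate from 18.5 m to 56.2 m: V₃ = 7.47 × (56.2/18.5)^0.3029 = 7.47 × 1.4001 = 10.4591 m/s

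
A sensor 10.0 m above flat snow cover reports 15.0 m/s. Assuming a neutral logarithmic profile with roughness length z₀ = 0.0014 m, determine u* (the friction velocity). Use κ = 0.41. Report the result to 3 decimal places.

Log law: V(z) = (u*/κ) · ln(z/z₀) ⇒ u* = κ · V / ln(z/z₀)
u* = 0.41 × 15.0 / ln(10.0/0.0014) = 0.41 × 15.0 / 8.8739
   = 6.1500 / 8.8739 = 0.6930 m/s

u* ≈ 0.693 m/s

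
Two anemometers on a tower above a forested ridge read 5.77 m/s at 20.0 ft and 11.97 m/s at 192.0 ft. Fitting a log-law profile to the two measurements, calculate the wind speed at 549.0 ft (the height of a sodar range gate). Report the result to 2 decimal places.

Log law: V ∝ ln(z/z₀). From the pair, with r = V₁/V₂ = 0.48204,
ln z₀ = (ln z₁ − r·ln z₂)/(1 − r) = (2.9957 − 0.48204×5.2575)/0.51796 = 0.8908 → z₀ = 2.437 ft
V₃ = V₁ · ln(z₃/z₀)/ln(z₁/z₀) = 5.77 × 5.4173/2.1049 = 14.8499 m/s

14.85 m/s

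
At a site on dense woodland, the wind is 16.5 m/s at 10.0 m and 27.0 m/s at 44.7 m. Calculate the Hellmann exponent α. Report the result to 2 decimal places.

Power law: V₂/V₁ = (z₂/z₁)^α ⇒ α = ln(V₂/V₁) / ln(z₂/z₁)
α = ln(27.0/16.5) / ln(44.7/10.0) = ln(1.6364) / ln(4.4700)
  = 0.49248 / 1.49739 = 0.32889

α ≈ 0.33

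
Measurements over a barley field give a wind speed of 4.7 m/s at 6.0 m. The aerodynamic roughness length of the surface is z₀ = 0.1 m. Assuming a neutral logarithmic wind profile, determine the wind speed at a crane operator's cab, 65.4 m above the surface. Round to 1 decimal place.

7.4 m/s

Log law: V(z) ∝ ln(z/z₀), so V₂/V₁ = ln(z₂/z₀) / ln(z₁/z₀).
ln(65.4/0.1) = 6.4831, ln(6.0/0.1) = 4.0943
V₂ = 4.7 × 6.4831/4.0943 = 4.7 × 1.5834 = 7.4421 m/s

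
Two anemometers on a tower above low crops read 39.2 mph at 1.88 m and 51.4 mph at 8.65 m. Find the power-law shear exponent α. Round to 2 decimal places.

α ≈ 0.18

Power law: V₂/V₁ = (z₂/z₁)^α ⇒ α = ln(V₂/V₁) / ln(z₂/z₁)
α = ln(51.4/39.2) / ln(8.65/1.88) = ln(1.3112) / ln(4.6011)
  = 0.27096 / 1.52629 = 0.17753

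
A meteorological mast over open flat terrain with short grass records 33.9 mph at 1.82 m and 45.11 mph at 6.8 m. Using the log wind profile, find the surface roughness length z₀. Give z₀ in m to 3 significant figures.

z₀ ≈ 0.0338 m

Log law: V(z) ∝ ln(z/z₀). With r = V₁/V₂ = 33.9/45.11 = 0.75150,
r · ln(z₂/z₀) = ln(z₁/z₀) ⇒ ln z₀ = (ln z₁ − r·ln z₂)/(1 − r)
ln z₀ = (0.59884 − 0.75150×1.91692) / 0.24850 = -3.3872
z₀ = exp(-3.3872) = 0.03380 m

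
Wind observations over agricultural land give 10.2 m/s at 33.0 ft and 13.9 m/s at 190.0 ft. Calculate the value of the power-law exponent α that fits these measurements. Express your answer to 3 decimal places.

α ≈ 0.177

Power law: V₂/V₁ = (z₂/z₁)^α ⇒ α = ln(V₂/V₁) / ln(z₂/z₁)
α = ln(13.9/10.2) / ln(190.0/33.0) = ln(1.3627) / ln(5.7576)
  = 0.30950 / 1.75052 = 0.17681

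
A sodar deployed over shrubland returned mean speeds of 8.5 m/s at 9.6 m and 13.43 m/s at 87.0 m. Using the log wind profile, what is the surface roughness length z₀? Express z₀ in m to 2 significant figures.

z₀ ≈ 0.21 m

Log law: V(z) ∝ ln(z/z₀). With r = V₁/V₂ = 8.5/13.43 = 0.63291,
r · ln(z₂/z₀) = ln(z₁/z₀) ⇒ ln z₀ = (ln z₁ − r·ln z₂)/(1 − r)
ln z₀ = (2.26176 − 0.63291×4.46591) / 0.36709 = -1.5385
z₀ = exp(-1.5385) = 0.2147 m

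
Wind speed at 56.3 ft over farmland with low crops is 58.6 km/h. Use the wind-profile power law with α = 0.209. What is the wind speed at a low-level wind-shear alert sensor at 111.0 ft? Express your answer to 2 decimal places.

67.53 km/h

Power-law profile: V₂ = V₁ · (z₂/z₁)^α
V₂ = 58.6 × (111.0/56.3)^0.209 = 58.6 × (1.9716)^0.209
    = 58.6 × 1.1524 = 67.5327 km/h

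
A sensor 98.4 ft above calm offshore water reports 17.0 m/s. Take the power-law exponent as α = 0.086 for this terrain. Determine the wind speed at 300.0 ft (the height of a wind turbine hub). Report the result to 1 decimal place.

Power-law profile: V₂ = V₁ · (z₂/z₁)^α
V₂ = 17.0 × (300.0/98.4)^0.086 = 17.0 × (3.0488)^0.086
    = 17.0 × 1.1006 = 18.7104 m/s

18.7 m/s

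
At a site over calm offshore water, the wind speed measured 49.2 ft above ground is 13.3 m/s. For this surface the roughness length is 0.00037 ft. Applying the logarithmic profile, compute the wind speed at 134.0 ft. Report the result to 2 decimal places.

14.43 m/s

Log law: V(z) ∝ ln(z/z₀), so V₂/V₁ = ln(z₂/z₀) / ln(z₁/z₀).
ln(134.0/0.00037) = 12.7998, ln(49.2/0.00037) = 11.7979
V₂ = 13.3 × 12.7998/11.7979 = 13.3 × 1.0849 = 14.4295 m/s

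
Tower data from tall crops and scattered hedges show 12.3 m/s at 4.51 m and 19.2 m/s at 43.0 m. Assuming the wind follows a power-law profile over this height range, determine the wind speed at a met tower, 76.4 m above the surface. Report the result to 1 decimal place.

First find α: α = ln(V₂/V₁)/ln(z₂/z₁) = ln(19.2/12.3)/ln(43.0/4.51) = 0.44531/2.25490 = 0.1975
Extrapolate from 43.0 m to 76.4 m: V₃ = 19.2 × (76.4/43.0)^0.1975 = 19.2 × 1.1202 = 21.5079 m/s

21.5 m/s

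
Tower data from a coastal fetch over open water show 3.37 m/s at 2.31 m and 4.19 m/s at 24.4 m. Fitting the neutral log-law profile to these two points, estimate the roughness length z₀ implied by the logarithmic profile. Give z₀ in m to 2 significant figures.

Log law: V(z) ∝ ln(z/z₀). With r = V₁/V₂ = 3.37/4.19 = 0.80430,
r · ln(z₂/z₀) = ln(z₁/z₀) ⇒ ln z₀ = (ln z₁ − r·ln z₂)/(1 − r)
ln z₀ = (0.83725 − 0.80430×3.19458) / 0.19570 = -8.8508
z₀ = exp(-8.8508) = 0.0001433 m

z₀ ≈ 0.00014 m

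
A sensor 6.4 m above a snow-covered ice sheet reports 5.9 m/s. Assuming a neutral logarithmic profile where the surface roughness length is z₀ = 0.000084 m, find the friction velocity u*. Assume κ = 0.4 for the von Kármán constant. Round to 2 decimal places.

u* ≈ 0.21 m/s

Log law: V(z) = (u*/κ) · ln(z/z₀) ⇒ u* = κ · V / ln(z/z₀)
u* = 0.4 × 5.9 / ln(6.4/0.000084) = 0.4 × 5.9 / 11.2410
   = 2.3600 / 11.2410 = 0.2099 m/s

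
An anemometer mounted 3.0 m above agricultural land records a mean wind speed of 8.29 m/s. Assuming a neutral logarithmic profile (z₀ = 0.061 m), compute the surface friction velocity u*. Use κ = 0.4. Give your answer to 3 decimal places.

u* ≈ 0.851 m/s

Log law: V(z) = (u*/κ) · ln(z/z₀) ⇒ u* = κ · V / ln(z/z₀)
u* = 0.4 × 8.29 / ln(3.0/0.061) = 0.4 × 8.29 / 3.8955
   = 3.3160 / 3.8955 = 0.8512 m/s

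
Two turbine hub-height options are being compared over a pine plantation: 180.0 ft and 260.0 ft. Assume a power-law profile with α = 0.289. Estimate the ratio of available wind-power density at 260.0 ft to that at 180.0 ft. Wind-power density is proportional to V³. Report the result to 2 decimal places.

1.38

Speed ratio: V_B/V_A = (z_B/z_A)^α = (260.0/180.0)^0.289 = (1.4444)^0.289 = 1.11212
Power-density ratio: P_B/P_A = (V_B/V_A)³ = (1.11212)³ = 1.37550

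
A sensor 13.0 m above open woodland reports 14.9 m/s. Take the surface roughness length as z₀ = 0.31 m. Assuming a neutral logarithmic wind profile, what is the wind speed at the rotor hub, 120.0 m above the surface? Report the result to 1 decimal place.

Log law: V(z) ∝ ln(z/z₀), so V₂/V₁ = ln(z₂/z₀) / ln(z₁/z₀).
ln(120.0/0.31) = 5.9587, ln(13.0/0.31) = 3.7361
V₂ = 14.9 × 5.9587/3.7361 = 14.9 × 1.5949 = 23.7637 m/s

23.8 m/s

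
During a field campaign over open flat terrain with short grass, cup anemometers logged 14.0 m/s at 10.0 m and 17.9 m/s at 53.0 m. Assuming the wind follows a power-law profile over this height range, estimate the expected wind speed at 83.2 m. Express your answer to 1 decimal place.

19.1 m/s

First find α: α = ln(V₂/V₁)/ln(z₂/z₁) = ln(17.9/14.0)/ln(53.0/10.0) = 0.24574/1.66771 = 0.1474
Extrapolate from 53.0 m to 83.2 m: V₃ = 17.9 × (83.2/53.0)^0.1474 = 17.9 × 1.0687 = 19.1299 m/s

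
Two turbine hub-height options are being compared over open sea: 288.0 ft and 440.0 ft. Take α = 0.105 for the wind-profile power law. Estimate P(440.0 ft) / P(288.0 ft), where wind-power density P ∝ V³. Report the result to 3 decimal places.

1.143

Speed ratio: V_B/V_A = (z_B/z_A)^α = (440.0/288.0)^0.105 = (1.5278)^0.105 = 1.04551
Power-density ratio: P_B/P_A = (V_B/V_A)³ = (1.04551)³ = 1.14282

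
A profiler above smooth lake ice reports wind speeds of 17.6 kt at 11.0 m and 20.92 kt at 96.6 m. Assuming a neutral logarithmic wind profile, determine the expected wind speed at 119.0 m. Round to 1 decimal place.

Log law: V ∝ ln(z/z₀). From the pair, with r = V₁/V₂ = 0.84130,
ln z₀ = (ln z₁ − r·ln z₂)/(1 − r) = (2.3979 − 0.84130×4.5706)/0.15870 = -9.1199 → z₀ = 0.0001095 m
V₃ = V₁ · ln(z₃/z₀)/ln(z₁/z₀) = 17.6 × 13.8991/11.5178 = 21.2387 kt

21.2 kt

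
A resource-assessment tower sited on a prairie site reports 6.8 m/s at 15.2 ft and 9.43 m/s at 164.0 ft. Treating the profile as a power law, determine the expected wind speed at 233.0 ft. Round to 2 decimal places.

First find α: α = ln(V₂/V₁)/ln(z₂/z₁) = ln(9.43/6.8)/ln(164.0/15.2) = 0.32697/2.37857 = 0.1375
Extrapolate from 164.0 ft to 233.0 ft: V₃ = 9.43 × (233.0/164.0)^0.1375 = 9.43 × 1.0495 = 9.8964 m/s

9.90 m/s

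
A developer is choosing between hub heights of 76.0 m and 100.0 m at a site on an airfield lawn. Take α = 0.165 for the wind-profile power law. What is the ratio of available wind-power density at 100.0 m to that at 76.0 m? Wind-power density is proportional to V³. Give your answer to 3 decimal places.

1.146

Speed ratio: V_B/V_A = (z_B/z_A)^α = (100.0/76.0)^0.165 = (1.3158)^0.165 = 1.04632
Power-density ratio: P_B/P_A = (V_B/V_A)³ = (1.04632)³ = 1.14551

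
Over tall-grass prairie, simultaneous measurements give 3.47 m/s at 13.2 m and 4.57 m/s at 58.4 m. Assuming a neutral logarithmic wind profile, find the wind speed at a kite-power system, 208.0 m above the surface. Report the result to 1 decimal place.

Log law: V ∝ ln(z/z₀). From the pair, with r = V₁/V₂ = 0.75930,
ln z₀ = (ln z₁ − r·ln z₂)/(1 − r) = (2.5802 − 0.75930×4.0673)/0.24070 = -2.1109 → z₀ = 0.1211 m
V₃ = V₁ · ln(z₃/z₀)/ln(z₁/z₀) = 3.47 × 7.4484/4.6911 = 5.5096 m/s

5.5 m/s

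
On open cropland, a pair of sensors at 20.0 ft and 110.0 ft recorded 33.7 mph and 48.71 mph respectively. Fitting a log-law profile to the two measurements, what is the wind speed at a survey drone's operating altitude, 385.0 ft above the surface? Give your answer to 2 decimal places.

59.74 mph

Log law: V ∝ ln(z/z₀). From the pair, with r = V₁/V₂ = 0.69185,
ln z₀ = (ln z₁ − r·ln z₂)/(1 − r) = (2.9957 − 0.69185×4.7005)/0.30815 = -0.8317 → z₀ = 0.4353 ft
V₃ = V₁ · ln(z₃/z₀)/ln(z₁/z₀) = 33.7 × 6.7850/3.8274 = 59.7404 mph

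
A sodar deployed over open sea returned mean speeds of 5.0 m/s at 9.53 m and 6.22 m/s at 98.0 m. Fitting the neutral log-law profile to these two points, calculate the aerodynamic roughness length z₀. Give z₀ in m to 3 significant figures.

z₀ ≈ 0.000678 m

Log law: V(z) ∝ ln(z/z₀). With r = V₁/V₂ = 5.0/6.22 = 0.80386,
r · ln(z₂/z₀) = ln(z₁/z₀) ⇒ ln z₀ = (ln z₁ − r·ln z₂)/(1 − r)
ln z₀ = (2.25444 − 0.80386×4.58497) / 0.19614 = -7.2969
z₀ = exp(-7.2969) = 0.0006777 m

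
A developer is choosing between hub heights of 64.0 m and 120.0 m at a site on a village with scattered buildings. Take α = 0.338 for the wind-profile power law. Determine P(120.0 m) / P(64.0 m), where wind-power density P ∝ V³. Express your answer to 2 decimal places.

1.89

Speed ratio: V_B/V_A = (z_B/z_A)^α = (120.0/64.0)^0.338 = (1.8750)^0.338 = 1.23673
Power-density ratio: P_B/P_A = (V_B/V_A)³ = (1.23673)³ = 1.89157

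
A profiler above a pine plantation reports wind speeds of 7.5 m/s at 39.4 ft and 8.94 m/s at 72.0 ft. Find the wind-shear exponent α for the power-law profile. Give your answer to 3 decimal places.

α ≈ 0.291

Power law: V₂/V₁ = (z₂/z₁)^α ⇒ α = ln(V₂/V₁) / ln(z₂/z₁)
α = ln(8.94/7.5) / ln(72.0/39.4) = ln(1.1920) / ln(1.8274)
  = 0.17563 / 0.60290 = 0.29131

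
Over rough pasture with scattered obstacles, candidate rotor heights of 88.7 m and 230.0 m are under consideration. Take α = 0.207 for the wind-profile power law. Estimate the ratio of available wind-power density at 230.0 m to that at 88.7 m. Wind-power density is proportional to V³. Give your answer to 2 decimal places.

1.81

Speed ratio: V_B/V_A = (z_B/z_A)^α = (230.0/88.7)^0.207 = (2.5930)^0.207 = 1.21803
Power-density ratio: P_B/P_A = (V_B/V_A)³ = (1.21803)³ = 1.80706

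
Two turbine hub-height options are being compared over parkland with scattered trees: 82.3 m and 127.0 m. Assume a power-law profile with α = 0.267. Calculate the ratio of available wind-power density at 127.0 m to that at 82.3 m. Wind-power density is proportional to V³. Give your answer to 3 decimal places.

Speed ratio: V_B/V_A = (z_B/z_A)^α = (127.0/82.3)^0.267 = (1.5431)^0.267 = 1.12280
Power-density ratio: P_B/P_A = (V_B/V_A)³ = (1.12280)³ = 1.41551

1.416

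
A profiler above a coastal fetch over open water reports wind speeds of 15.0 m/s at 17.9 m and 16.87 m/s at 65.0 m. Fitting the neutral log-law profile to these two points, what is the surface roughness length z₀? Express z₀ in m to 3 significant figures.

Log law: V(z) ∝ ln(z/z₀). With r = V₁/V₂ = 15.0/16.87 = 0.88915,
r · ln(z₂/z₀) = ln(z₁/z₀) ⇒ ln z₀ = (ln z₁ − r·ln z₂)/(1 − r)
ln z₀ = (2.88480 − 0.88915×4.17439) / 0.11085 = -7.4595
z₀ = exp(-7.4595) = 0.0005760 m

z₀ ≈ 0.000576 m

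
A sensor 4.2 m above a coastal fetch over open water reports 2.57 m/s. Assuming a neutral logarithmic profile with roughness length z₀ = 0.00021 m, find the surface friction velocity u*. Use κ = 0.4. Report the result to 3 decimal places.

u* ≈ 0.104 m/s

Log law: V(z) = (u*/κ) · ln(z/z₀) ⇒ u* = κ · V / ln(z/z₀)
u* = 0.4 × 2.57 / ln(4.2/0.00021) = 0.4 × 2.57 / 9.9035
   = 1.0280 / 9.9035 = 0.1038 m/s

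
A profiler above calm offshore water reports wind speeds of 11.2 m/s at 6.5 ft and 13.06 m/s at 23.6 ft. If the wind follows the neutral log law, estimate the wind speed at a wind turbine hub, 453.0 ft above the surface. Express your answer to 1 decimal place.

Log law: V ∝ ln(z/z₀). From the pair, with r = V₁/V₂ = 0.85758,
ln z₀ = (ln z₁ − r·ln z₂)/(1 − r) = (1.8718 − 0.85758×3.1612)/0.14242 = -5.8926 → z₀ = 0.002760 ft
V₃ = V₁ · ln(z₃/z₀)/ln(z₁/z₀) = 11.2 × 12.0085/7.7644 = 17.3220 m/s

17.3 m/s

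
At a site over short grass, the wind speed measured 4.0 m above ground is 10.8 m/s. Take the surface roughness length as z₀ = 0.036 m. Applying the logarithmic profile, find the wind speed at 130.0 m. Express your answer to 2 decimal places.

18.78 m/s

Log law: V(z) ∝ ln(z/z₀), so V₂/V₁ = ln(z₂/z₀) / ln(z₁/z₀).
ln(130.0/0.036) = 8.1918, ln(4.0/0.036) = 4.7105
V₂ = 10.8 × 8.1918/4.7105 = 10.8 × 1.7390 = 18.7816 m/s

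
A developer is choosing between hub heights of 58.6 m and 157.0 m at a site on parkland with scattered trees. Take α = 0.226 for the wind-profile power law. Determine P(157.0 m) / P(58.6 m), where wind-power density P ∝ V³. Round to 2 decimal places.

Speed ratio: V_B/V_A = (z_B/z_A)^α = (157.0/58.6)^0.226 = (2.6792)^0.226 = 1.24948
Power-density ratio: P_B/P_A = (V_B/V_A)³ = (1.24948)³ = 1.95068

1.95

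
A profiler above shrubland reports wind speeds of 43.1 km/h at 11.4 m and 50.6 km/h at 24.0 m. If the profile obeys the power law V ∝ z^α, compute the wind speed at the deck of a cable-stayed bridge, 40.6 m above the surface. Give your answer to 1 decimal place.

First find α: α = ln(V₂/V₁)/ln(z₂/z₁) = ln(50.6/43.1)/ln(24.0/11.4) = 0.16043/0.74444 = 0.2155
Extrapolate from 24.0 m to 40.6 m: V₃ = 50.6 × (40.6/24.0)^0.2155 = 50.6 × 1.1200 = 56.6700 km/h

56.7 km/h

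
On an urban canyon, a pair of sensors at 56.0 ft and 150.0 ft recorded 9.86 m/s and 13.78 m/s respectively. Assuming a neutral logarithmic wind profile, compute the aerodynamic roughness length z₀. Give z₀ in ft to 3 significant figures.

Log law: V(z) ∝ ln(z/z₀). With r = V₁/V₂ = 9.86/13.78 = 0.71553,
r · ln(z₂/z₀) = ln(z₁/z₀) ⇒ ln z₀ = (ln z₁ − r·ln z₂)/(1 − r)
ln z₀ = (4.02535 − 0.71553×5.01064) / 0.28447 = 1.5471
z₀ = exp(1.5471) = 4.698 ft

z₀ ≈ 4.70 ft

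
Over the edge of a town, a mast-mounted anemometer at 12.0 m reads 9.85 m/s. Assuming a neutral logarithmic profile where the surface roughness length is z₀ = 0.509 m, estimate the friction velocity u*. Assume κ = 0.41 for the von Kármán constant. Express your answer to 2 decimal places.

Log law: V(z) = (u*/κ) · ln(z/z₀) ⇒ u* = κ · V / ln(z/z₀)
u* = 0.41 × 9.85 / ln(12.0/0.509) = 0.41 × 9.85 / 3.1602
   = 4.0385 / 3.1602 = 1.2779 m/s

u* ≈ 1.28 m/s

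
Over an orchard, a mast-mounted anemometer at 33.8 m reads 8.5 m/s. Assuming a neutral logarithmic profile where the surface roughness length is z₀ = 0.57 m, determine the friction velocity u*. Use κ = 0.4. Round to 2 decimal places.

u* ≈ 0.83 m/s

Log law: V(z) = (u*/κ) · ln(z/z₀) ⇒ u* = κ · V / ln(z/z₀)
u* = 0.4 × 8.5 / ln(33.8/0.57) = 0.4 × 8.5 / 4.0826
   = 3.4000 / 4.0826 = 0.8328 m/s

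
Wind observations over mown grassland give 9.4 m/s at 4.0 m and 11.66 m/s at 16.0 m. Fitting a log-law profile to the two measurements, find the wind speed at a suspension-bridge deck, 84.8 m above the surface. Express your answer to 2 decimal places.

14.38 m/s

Log law: V ∝ ln(z/z₀). From the pair, with r = V₁/V₂ = 0.80617,
ln z₀ = (ln z₁ − r·ln z₂)/(1 − r) = (1.3863 − 0.80617×2.7726)/0.19383 = -4.3797 → z₀ = 0.01253 m
V₃ = V₁ · ln(z₃/z₀)/ln(z₁/z₀) = 9.4 × 8.8200/5.7660 = 14.3788 m/s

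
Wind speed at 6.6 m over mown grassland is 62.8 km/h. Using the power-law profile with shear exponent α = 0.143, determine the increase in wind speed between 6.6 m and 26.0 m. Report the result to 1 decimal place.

Power law: V₂ = V₁ · (z₂/z₁)^α = 62.8 × (3.9394)^0.143 = 76.4022 km/h
ΔV = 76.4022 − 62.8 = 13.6022 km/h

13.6 km/h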